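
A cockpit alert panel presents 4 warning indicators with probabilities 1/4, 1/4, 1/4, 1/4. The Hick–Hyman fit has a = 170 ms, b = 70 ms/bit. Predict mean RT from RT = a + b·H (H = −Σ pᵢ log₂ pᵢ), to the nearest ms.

310 ms

Each term −pᵢ log₂ pᵢ: 0.25·2 + 0.25·2 + 0.25·2 + 0.25·2; summed, H = 2.000 bits.
Mean RT = a + bH = 170 + 70·2.000 = 310.00 ms.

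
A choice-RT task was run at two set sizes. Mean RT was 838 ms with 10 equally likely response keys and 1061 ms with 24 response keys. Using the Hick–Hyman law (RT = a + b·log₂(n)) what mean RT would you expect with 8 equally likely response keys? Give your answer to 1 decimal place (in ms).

Fit slope and intercept:
  b = (1061 − 838) / (log₂ 24 − log₂ 10) = 223 / (4.5850 − 3.3219) = 176.559 ms/bit
  a = 838 − 176.559 × 3.3219 = 251.484 ms
Then RT(8) = 251.484 + 176.559 × log₂ 8 = 251.484 + 176.559 × 3 ≈ 781.161 ms.

781.2 ms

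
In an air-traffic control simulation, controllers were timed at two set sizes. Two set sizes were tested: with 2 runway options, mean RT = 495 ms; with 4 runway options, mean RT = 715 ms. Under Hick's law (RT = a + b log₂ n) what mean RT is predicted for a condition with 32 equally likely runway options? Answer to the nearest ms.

With log₂ n on the abscissa the relation is linear; from the two conditions:
  b = (715 − 495) / (log₂ 4 − log₂ 2) = 220 / (2 − 1) = 220 ms/bit
  a = 495 − 220 × 1 = 275 ms
Then RT(32) = 275 + 220 × log₂ 32 = 275 + 220 × 5 ≈ 1375.000 ms.

1375 ms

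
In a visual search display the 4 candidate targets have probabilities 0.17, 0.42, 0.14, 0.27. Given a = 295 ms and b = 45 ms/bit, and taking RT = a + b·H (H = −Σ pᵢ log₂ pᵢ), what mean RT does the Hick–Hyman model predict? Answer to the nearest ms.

379 ms

Entropy contributions −pᵢ log₂ pᵢ: 0.4346, 0.5256, 0.3971, 0.5100; sum H = 1.8674 bits.
RT = a + bH = 295 + 45·1.8674 = 379.03 ms.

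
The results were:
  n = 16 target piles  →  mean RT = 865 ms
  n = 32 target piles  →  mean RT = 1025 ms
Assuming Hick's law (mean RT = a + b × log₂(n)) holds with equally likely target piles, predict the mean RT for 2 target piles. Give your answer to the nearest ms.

Fit slope and intercept:
  b = (1025 − 865) / (log₂ 32 − log₂ 16) = 160 / (5 − 4) = 160 ms/bit
  a = 865 − 160 × 4 = 225 ms
Then RT(2) = 225 + 160 × log₂ 2 = 225 + 160 × 1 ≈ 385.000 ms.

385 ms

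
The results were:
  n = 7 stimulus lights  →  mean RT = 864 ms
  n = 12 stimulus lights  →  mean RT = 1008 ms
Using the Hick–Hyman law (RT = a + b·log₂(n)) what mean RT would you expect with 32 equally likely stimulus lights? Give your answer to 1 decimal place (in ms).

1270.0 ms

Solve the two-equation system in a and b:
  b = (1008 − 864) / (log₂ 12 − log₂ 7) = 144 / (3.5850 − 2.8074) = 185.183 ms/bit
  a = 864 − 185.183 × 2.8074 = 344.125 ms
Then RT(32) = 344.125 + 185.183 × log₂ 32 = 344.125 + 185.183 × 5 ≈ 1270.041 ms.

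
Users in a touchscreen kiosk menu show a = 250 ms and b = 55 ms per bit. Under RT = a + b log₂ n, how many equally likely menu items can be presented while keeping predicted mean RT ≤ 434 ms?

55·log₂ n ≤ 434 − 250 = 184, giving log₂ n ≤ 3.3455 and n ≤ 10.164. The largest whole number is 10.

10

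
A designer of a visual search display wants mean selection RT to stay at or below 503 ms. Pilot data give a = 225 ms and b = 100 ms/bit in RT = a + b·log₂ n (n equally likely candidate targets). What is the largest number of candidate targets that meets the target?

100·log₂ n ≤ 503 − 225 = 278, giving log₂ n ≤ 2.7800 and n ≤ 6.869. The largest whole number is 6.

6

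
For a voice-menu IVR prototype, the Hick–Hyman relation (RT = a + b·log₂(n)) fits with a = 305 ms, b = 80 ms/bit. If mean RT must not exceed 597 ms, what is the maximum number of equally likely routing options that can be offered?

12

80·log₂ n ≤ 597 − 305 = 292, giving log₂ n ≤ 3.6500 and n ≤ 12.553. The largest whole number is 12.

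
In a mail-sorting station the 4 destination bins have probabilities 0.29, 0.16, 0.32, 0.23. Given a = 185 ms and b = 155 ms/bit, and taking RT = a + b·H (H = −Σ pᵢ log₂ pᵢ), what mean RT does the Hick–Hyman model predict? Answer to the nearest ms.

488 ms

Entropy contributions −pᵢ log₂ pᵢ: 0.5179, 0.4230, 0.5260, 0.4877; sum H = 1.9546 bits.
RT = a + bH = 185 + 155·1.9546 = 487.97 ms.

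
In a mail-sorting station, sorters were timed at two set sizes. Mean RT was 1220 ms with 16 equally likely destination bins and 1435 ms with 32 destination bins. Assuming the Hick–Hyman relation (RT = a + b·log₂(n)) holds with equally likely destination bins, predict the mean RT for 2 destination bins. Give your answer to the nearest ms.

Solve the two-equation system in a and b:
  b = (1435 − 1220) / (log₂ 32 − log₂ 16) = 215 / (5 − 4) = 215 ms/bit
  a = 1220 − 215 × 4 = 360 ms
Then RT(2) = 360 + 215 × log₂ 2 = 360 + 215 × 1 ≈ 575.000 ms.

575 ms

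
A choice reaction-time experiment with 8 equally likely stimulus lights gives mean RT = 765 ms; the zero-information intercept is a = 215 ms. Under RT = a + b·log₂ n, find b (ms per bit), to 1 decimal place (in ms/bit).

8 alternatives carry log₂ 8 = 3 bits; the choice cost is 765 − 215 = 550 ms, so b = 550/3 = 183.333 ms/bit.

183.3 ms/bit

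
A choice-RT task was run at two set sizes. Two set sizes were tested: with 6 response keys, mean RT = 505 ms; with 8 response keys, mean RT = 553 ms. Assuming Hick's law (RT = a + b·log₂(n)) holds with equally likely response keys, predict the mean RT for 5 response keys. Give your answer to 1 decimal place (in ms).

Solve the two-equation system in a and b:
  b = (553 − 505) / (log₂ 8 − log₂ 6) = 48 / (3 − 2.5850) = 115.652 ms/bit
  a = 505 − 115.652 × 2.5850 = 206.043 ms
Then RT(5) = 206.043 + 115.652 × log₂ 5 = 206.043 + 115.652 × 2.3219 ≈ 474.579 ms.

474.6 ms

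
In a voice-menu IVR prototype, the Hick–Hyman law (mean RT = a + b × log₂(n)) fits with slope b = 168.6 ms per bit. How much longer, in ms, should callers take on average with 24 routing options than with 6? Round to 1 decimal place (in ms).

The intercept a cancels: ΔRT = b·(log₂ n₂ − log₂ n₁) = b·log₂(n₂/n₁).
log₂(24) − log₂(6) = log₂(24/6) = log₂(4) = 2.
ΔRT = 168.6 × 2.0000 = 337.200 ms.

337.2 ms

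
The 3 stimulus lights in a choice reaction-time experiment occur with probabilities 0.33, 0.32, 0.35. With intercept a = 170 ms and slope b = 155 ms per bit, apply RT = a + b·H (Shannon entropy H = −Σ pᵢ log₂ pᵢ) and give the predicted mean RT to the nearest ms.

H = 0.33·log₂(1/0.33) + 0.32·log₂(1/0.32) + 0.35·log₂(1/0.35) = 1.5840 bits.
RT = 170 + 155 × 1.5840 = 415.51 ms.

416 ms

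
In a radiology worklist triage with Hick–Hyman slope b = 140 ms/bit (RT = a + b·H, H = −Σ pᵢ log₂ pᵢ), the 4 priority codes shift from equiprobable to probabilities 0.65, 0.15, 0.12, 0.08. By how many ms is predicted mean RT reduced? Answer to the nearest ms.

74 ms

Equiprobable entropy H₀ = log₂ 4 = 2.0000 bits.
Skewed entropy H = −Σ pᵢ log₂ pᵢ = 1.4731 bits.
ΔRT = b·(H₀ − H) = 140 × 0.5269 = 73.77 ms.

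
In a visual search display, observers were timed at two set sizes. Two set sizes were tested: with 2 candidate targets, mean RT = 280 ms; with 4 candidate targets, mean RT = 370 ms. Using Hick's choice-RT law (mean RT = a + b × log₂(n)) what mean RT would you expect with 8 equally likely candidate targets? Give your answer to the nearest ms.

RT is linear in log₂ n, so two points fix the line:
  b = (370 − 280) / (log₂ 4 − log₂ 2) = 90 / (2 − 1) = 90 ms/bit
  a = 280 − 90 × 1 = 190 ms
Then RT(8) = 190 + 90 × log₂ 8 = 190 + 90 × 3 ≈ 460.000 ms.

460 ms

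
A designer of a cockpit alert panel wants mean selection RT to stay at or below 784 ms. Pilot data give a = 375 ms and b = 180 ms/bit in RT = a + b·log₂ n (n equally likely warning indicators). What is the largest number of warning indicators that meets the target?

180·log₂ n ≤ 784 − 375 = 409, giving log₂ n ≤ 2.2722 and n ≤ 4.831. The largest whole number is 4.

4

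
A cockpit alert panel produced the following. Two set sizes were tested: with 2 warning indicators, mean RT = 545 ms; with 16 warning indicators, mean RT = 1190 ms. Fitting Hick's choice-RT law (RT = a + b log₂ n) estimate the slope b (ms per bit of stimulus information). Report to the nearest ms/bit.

215 ms/bit

The slope on a log₂ axis is (1190 − 545) / (4 − 1) = 215 ms/bit.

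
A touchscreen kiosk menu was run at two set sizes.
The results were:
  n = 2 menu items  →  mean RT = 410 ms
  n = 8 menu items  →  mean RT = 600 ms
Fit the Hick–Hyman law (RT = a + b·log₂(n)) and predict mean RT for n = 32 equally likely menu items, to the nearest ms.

RT is linear in log₂ n, so two points fix the line:
  b = (600 − 410) / (log₂ 8 − log₂ 2) = 190 / (3 − 1) = 95 ms/bit
  a = 410 − 95 × 1 = 315 ms
Then RT(32) = 315 + 95 × log₂ 32 = 315 + 95 × 5 ≈ 790.000 ms.

790 ms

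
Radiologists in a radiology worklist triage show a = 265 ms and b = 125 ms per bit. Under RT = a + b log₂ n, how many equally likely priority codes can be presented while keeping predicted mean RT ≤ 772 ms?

16

Information budget: (772 − 265)/125 = 4.0560 bits, so n ≤ 2^4.0560 = 16.633 → at most 16.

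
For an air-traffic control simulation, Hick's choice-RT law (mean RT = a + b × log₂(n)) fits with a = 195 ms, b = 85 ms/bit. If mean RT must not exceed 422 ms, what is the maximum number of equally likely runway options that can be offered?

6

Information budget: (422 − 195)/85 = 2.6706 bits, so n ≤ 2^2.6706 = 6.367 → at most 6.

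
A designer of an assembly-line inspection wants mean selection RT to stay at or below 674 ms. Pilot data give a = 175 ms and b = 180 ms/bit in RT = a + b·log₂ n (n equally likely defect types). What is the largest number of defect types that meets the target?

6

180·log₂ n ≤ 674 − 175 = 499, giving log₂ n ≤ 2.7722 and n ≤ 6.832. The largest whole number is 6.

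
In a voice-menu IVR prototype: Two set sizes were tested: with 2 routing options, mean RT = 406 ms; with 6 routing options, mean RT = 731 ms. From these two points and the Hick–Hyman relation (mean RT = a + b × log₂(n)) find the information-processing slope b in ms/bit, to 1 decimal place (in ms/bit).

The slope on a log₂ axis is (731 − 406) / (2.5850 − 1) = 205.052 ms/bit.

205.1 ms/bit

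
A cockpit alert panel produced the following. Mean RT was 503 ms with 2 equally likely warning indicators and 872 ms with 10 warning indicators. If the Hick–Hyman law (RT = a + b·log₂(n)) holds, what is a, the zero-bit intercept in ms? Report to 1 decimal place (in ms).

Slope: b = (872 − 503) / (log₂ 10 − log₂ 2) = 369/2.3219 = 158.920 ms/bit.
a = RT₁ − b·log₂ n₁ = 503 − 158.920 × 1 = 344.080 ms.

344.1 ms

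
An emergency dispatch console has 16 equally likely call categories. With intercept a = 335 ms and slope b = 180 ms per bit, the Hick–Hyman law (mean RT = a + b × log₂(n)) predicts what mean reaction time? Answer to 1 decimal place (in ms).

log₂(16) = 4 bits, so RT = 335 + 180 × 4 ≈ 1055.000 ms.

1055.0 ms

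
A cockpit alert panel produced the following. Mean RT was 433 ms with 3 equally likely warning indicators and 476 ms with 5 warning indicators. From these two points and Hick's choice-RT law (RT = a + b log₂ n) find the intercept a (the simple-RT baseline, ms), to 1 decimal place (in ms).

340.5 ms

The slope on a log₂ axis is (476 − 433) / (2.3219 − 1.5850) = 58.347 ms/bit.
Intercept: a = 433 − 58.347·log₂(3) = 340.522 ms.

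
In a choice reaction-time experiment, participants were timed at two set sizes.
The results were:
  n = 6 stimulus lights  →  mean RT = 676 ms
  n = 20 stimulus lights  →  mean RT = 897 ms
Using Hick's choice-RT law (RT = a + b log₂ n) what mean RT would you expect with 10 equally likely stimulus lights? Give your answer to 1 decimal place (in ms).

769.8 ms

RT is linear in log₂ n, so two points fix the line:
  b = (897 − 676) / (log₂ 20 − log₂ 6) = 221 / (4.3219 − 2.5850) = 127.233 ms/bit
  a = 676 − 127.233 × 2.5850 = 347.106 ms
Then RT(10) = 347.106 + 127.233 × log₂ 10 = 347.106 + 127.233 × 3.3219 ≈ 769.767 ms.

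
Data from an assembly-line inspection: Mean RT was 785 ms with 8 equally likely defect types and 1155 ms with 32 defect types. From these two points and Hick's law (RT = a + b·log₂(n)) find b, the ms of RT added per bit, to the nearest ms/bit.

Slope: b = (1155 − 785) / (log₂ 32 − log₂ 8) = 370/2.0000 = 185 ms/bit.

185 ms/bit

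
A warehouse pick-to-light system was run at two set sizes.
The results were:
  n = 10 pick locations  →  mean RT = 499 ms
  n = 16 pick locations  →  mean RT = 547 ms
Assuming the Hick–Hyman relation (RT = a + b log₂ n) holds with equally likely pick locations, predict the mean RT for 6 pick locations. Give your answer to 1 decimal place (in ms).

Solve the two-equation system in a and b:
  b = (547 − 499) / (log₂ 16 − log₂ 10) = 48 / (4 − 3.3219) = 70.789 ms/bit
  a = 499 − 70.789 × 3.3219 = 263.844 ms
Then RT(6) = 263.844 + 70.789 × log₂ 6 = 263.844 + 70.789 × 2.5850 ≈ 446.831 ms.

446.8 ms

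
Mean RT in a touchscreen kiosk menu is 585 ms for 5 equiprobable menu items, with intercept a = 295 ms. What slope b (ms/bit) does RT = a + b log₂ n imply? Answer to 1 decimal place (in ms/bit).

124.9 ms/bit

b = (585 − 295) / log₂(5) = 290 / 2.3219 = 124.896 ms/bit.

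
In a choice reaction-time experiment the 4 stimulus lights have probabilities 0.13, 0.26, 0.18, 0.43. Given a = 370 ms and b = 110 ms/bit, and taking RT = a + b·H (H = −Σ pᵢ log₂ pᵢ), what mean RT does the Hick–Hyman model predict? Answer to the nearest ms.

574 ms

H = 0.13·log₂(1/0.13) + 0.26·log₂(1/0.26) + 0.18·log₂(1/0.18) + 0.43·log₂(1/0.43) = 1.8568 bits.
RT = 370 + 110 × 1.8568 = 574.25 ms.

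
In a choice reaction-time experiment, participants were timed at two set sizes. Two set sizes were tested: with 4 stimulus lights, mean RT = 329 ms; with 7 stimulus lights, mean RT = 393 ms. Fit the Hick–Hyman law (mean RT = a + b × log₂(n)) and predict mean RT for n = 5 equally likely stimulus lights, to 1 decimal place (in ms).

354.5 ms

Solve the two-equation system in a and b:
  b = (393 − 329) / (log₂ 7 − log₂ 4) = 64 / (2.8074 − 2) = 79.271 ms/bit
  a = 329 − 79.271 × 2 = 170.458 ms
Then RT(5) = 170.458 + 79.271 × log₂ 5 = 170.458 + 79.271 × 2.3219 ≈ 354.520 ms.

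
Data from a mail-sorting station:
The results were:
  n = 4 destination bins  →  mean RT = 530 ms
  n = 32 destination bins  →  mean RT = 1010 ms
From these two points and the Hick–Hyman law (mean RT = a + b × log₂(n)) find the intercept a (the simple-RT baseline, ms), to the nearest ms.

210 ms

Slope: b = (1010 − 530) / (log₂ 32 − log₂ 4) = 480/3.0000 = 160 ms/bit.
Intercept: a = 530 − 160·log₂(4) = 210.000 ms.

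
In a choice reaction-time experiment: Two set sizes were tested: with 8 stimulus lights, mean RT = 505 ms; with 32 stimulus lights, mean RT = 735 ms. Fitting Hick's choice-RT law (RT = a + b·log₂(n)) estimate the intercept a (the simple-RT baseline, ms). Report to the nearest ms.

b = (RT₂ − RT₁)/(log₂ n₂ − log₂ n₁) = (735 − 505)/(5 − 3) = 115 ms/bit.
a = RT₁ − b·log₂ n₁ = 505 − 115 × 3 = 160.000 ms.

160 ms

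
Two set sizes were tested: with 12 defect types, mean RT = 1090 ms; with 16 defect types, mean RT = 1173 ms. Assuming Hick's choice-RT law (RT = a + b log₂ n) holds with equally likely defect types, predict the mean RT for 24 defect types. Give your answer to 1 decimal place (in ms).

With log₂ n on the abscissa the relation is linear; from the two conditions:
  b = (1173 − 1090) / (log₂ 16 − log₂ 12) = 83 / (4 − 3.5850) = 199.982 ms/bit
  a = 1090 − 199.982 × 3.5850 = 373.072 ms
Then RT(24) = 373.072 + 199.982 × log₂ 24 = 373.072 + 199.982 × 4.5850 ≈ 1289.982 ms.

1290.0 ms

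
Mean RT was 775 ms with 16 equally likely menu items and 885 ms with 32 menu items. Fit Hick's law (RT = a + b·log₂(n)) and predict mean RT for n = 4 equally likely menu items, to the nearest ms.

With log₂ n on the abscissa the relation is linear; from the two conditions:
  b = (885 − 775) / (log₂ 32 − log₂ 16) = 110 / (5 − 4) = 110 ms/bit
  a = 775 − 110 × 4 = 335 ms
Then RT(4) = 335 + 110 × log₂ 4 = 335 + 110 × 2 ≈ 555.000 ms.

555 ms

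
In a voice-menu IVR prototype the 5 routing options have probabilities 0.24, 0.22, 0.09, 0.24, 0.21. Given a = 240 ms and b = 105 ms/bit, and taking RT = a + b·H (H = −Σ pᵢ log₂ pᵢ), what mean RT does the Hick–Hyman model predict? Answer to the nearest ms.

Entropy contributions −pᵢ log₂ pᵢ: 0.4941, 0.4806, 0.3127, 0.4941, 0.4728; sum H = 2.2543 bits.
RT = a + bH = 240 + 105·2.2543 = 476.70 ms.

477 ms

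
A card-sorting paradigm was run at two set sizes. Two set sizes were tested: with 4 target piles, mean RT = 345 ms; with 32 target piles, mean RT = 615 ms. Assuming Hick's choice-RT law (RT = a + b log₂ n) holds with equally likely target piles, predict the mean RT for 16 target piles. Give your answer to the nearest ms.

525 ms

With log₂ n on the abscissa the relation is linear; from the two conditions:
  b = (615 − 345) / (log₂ 32 − log₂ 4) = 270 / (5 − 2) = 90 ms/bit
  a = 345 − 90 × 2 = 165 ms
Then RT(16) = 165 + 90 × log₂ 16 = 165 + 90 × 4 ≈ 525.000 ms.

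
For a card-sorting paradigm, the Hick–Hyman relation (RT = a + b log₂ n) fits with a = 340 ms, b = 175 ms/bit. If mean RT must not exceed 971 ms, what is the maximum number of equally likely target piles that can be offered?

12

Set 340 + 175·log₂ n ≤ 971 → log₂ n ≤ (971 − 340)/175 = 3.6057.
So n ≤ 2^3.6057 = 12.174; the largest integer n is 12.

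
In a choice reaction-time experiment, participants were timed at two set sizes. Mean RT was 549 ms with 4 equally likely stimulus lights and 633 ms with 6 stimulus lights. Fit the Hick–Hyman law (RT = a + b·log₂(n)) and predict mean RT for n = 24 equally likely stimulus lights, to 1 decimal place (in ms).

Fit slope and intercept:
  b = (633 − 549) / (log₂ 6 − log₂ 4) = 84 / (2.5850 − 2) = 143.599 ms/bit
  a = 549 − 143.599 × 2 = 261.802 ms
Then RT(24) = 261.802 + 143.599 × log₂ 24 = 261.802 + 143.599 × 4.5850 ≈ 920.198 ms.

920.2 ms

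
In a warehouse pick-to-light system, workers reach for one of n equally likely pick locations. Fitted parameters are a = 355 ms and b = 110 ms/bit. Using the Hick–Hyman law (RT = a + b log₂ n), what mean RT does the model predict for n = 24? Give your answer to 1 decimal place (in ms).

859.3 ms

log₂(24) = 4.5850 bits, so RT = 355 + 110 × 4.5850 ≈ 859.346 ms.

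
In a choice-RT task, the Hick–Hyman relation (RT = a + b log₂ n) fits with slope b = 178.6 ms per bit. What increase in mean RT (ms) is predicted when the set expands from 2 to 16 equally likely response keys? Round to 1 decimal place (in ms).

Only the slope matters, since a is common to both: ΔRT = b·log₂(n₂/n₁).
log₂(16) − log₂(2) = log₂(16/2) = log₂(8) = 3.
ΔRT = 178.6 × 3.0000 = 535.800 ms.

535.8 ms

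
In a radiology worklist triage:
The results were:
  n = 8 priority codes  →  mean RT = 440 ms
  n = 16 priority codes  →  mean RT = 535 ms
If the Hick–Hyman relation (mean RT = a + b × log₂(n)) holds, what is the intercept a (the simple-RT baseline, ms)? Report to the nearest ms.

b = (RT₂ − RT₁)/(log₂ n₂ − log₂ n₁) = (535 − 440)/(4 − 3) = 95 ms/bit.
Intercept: a = 440 − 95·log₂(8) = 155.000 ms.

155 ms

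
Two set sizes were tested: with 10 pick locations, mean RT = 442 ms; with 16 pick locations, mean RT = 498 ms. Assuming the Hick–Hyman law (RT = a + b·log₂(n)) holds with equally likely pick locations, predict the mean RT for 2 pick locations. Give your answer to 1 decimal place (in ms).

RT is linear in log₂ n, so two points fix the line:
  b = (498 − 442) / (log₂ 16 − log₂ 10) = 56 / (4 − 3.3219) = 82.587 ms/bit
  a = 442 − 82.587 × 3.3219 = 167.652 ms
Then RT(2) = 167.652 + 82.587 × log₂ 2 = 167.652 + 82.587 × 1 ≈ 250.239 ms.

250.2 ms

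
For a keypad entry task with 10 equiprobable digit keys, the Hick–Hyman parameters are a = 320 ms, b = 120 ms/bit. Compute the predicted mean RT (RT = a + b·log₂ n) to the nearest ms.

719 ms

log₂(10) = 3.3219 bits, so RT = 320 + 120 × 3.3219 ≈ 718.631 ms.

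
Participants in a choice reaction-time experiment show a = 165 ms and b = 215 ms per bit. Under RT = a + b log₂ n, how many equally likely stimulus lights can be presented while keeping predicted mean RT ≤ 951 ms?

Information budget: (951 − 165)/215 = 3.6558 bits, so n ≤ 2^3.6558 = 12.604 → at most 12.

12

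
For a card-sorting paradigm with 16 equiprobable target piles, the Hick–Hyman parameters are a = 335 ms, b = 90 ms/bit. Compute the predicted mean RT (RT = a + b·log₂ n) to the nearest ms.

695 ms

log₂(16) = 4 bits, so RT = 335 + 90 × 4 ≈ 695.000 ms.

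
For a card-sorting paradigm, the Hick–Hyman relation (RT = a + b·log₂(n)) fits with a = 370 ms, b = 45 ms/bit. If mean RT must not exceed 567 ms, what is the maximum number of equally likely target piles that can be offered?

20

Information budget: (567 − 370)/45 = 4.3778 bits, so n ≤ 2^4.3778 = 20.789 → at most 20.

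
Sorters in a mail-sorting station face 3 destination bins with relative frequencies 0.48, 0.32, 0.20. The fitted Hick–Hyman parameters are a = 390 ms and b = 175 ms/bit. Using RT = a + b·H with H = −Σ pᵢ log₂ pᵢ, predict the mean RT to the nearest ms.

652 ms

H = 0.48·log₂(1/0.48) + 0.32·log₂(1/0.32) + 0.20·log₂(1/0.20) = 1.4987 bits.
RT = 390 + 175 × 1.4987 = 652.27 ms.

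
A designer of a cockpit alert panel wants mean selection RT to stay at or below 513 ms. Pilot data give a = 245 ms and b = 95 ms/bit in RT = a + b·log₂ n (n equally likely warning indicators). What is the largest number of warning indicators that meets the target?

Information budget: (513 − 245)/95 = 2.8211 bits, so n ≤ 2^2.8211 = 7.067 → at most 7.

7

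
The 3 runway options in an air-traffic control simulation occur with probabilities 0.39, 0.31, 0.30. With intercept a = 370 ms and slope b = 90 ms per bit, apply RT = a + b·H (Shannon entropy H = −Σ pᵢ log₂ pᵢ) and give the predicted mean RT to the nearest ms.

512 ms

Entropy contributions −pᵢ log₂ pᵢ: 0.5298, 0.5238, 0.5211; sum H = 1.5747 bits.
RT = a + bH = 370 + 90·1.5747 = 511.72 ms.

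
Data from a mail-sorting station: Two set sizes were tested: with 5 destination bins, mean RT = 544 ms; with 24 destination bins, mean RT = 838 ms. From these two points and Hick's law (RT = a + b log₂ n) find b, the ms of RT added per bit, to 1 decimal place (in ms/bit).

129.9 ms/bit

The slope on a log₂ axis is (838 − 544) / (4.5850 − 2.3219) = 129.914 ms/bit.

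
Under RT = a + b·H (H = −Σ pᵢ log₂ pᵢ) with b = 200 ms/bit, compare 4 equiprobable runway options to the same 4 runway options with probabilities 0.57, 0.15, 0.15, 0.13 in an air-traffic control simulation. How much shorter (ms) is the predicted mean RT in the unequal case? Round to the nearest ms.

67 ms

The RT saving is b·ΔH. Equiprobable H₀ = log₂(4) = 2.0000 bits; with the given probabilities H = 1.6660 bits.
b·(H₀ − H) = 200 × (2.0000 − 1.6660) = 66.80 ms.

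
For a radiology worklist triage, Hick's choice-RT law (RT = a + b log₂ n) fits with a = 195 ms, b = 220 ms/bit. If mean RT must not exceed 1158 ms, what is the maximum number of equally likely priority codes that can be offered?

20

Set 195 + 220·log₂ n ≤ 1158 → log₂ n ≤ (1158 − 195)/220 = 4.3773.
So n ≤ 2^4.3773 = 20.782; the largest integer n is 20.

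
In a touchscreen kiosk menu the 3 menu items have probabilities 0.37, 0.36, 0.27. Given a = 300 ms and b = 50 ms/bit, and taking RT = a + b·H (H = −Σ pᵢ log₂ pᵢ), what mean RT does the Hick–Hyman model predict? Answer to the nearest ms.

379 ms

Entropy contributions −pᵢ log₂ pᵢ: 0.5307, 0.5306, 0.5100; sum H = 1.5714 bits.
RT = a + bH = 300 + 50·1.5714 = 378.57 ms.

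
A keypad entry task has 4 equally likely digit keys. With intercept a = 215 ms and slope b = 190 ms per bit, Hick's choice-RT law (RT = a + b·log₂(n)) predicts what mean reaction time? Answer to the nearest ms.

595 ms

log₂(4) = 2 bits, so RT = 215 + 190 × 2 ≈ 595.000 ms.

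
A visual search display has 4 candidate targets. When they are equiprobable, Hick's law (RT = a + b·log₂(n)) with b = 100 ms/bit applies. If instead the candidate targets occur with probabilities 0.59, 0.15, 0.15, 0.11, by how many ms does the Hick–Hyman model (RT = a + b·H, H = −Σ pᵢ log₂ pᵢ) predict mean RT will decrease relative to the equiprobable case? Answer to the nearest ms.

The RT saving is b·ΔH. Equiprobable H₀ = log₂(4) = 2.0000 bits; with the given probabilities H = 1.6205 bits.
b·(H₀ − H) = 100 × (2.0000 − 1.6205) = 37.95 ms.

38 ms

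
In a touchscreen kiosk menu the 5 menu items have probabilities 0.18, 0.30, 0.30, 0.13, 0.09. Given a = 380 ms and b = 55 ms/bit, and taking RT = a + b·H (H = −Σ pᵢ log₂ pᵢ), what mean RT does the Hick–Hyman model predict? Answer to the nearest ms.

H = 0.18·log₂(1/0.18) + 0.30·log₂(1/0.30) + 0.30·log₂(1/0.30) + 0.13·log₂(1/0.13) + 0.09·log₂(1/0.09) = 2.1828 bits.
RT = 380 + 55 × 2.1828 = 500.05 ms.

500 ms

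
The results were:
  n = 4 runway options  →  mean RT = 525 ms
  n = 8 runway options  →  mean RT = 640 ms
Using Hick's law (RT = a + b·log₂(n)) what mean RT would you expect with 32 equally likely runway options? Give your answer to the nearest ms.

870 ms

RT is linear in log₂ n, so two points fix the line:
  b = (640 − 525) / (log₂ 8 − log₂ 4) = 115 / (3 − 2) = 115 ms/bit
  a = 525 − 115 × 2 = 295 ms
Then RT(32) = 295 + 115 × log₂ 32 = 295 + 115 × 5 ≈ 870.000 ms.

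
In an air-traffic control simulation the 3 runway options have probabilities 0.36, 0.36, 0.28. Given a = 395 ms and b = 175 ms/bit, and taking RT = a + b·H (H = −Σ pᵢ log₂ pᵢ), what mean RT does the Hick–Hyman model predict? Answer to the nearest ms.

671 ms

Entropy contributions −pᵢ log₂ pᵢ: 0.5306, 0.5306, 0.5142; sum H = 1.5755 bits.
RT = a + bH = 395 + 175·1.5755 = 670.70 ms.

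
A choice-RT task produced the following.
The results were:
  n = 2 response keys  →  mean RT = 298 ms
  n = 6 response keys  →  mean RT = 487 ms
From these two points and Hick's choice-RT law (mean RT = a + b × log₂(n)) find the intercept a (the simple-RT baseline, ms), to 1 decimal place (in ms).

178.8 ms

Slope: b = (487 − 298) / (log₂ 6 − log₂ 2) = 189/1.5850 = 119.246 ms/bit.
Intercept: a = 298 − 119.246·log₂(2) = 178.754 ms.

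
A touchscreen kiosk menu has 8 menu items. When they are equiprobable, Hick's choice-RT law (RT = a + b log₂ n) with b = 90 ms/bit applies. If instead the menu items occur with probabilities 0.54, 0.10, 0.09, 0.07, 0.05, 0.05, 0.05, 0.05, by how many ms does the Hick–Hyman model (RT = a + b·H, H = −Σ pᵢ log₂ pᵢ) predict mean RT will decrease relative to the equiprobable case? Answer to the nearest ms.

67 ms

Equiprobable entropy H₀ = log₂ 8 = 3.0000 bits.
Skewed entropy H = −Σ pᵢ log₂ pᵢ = 2.2578 bits.
ΔRT = b·(H₀ − H) = 90 × 0.7422 = 66.80 ms.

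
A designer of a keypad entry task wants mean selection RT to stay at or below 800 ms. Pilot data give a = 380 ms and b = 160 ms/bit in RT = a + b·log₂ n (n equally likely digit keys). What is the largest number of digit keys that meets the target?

6

160·log₂ n ≤ 800 − 380 = 420, giving log₂ n ≤ 2.6250 and n ≤ 6.169. The largest whole number is 6.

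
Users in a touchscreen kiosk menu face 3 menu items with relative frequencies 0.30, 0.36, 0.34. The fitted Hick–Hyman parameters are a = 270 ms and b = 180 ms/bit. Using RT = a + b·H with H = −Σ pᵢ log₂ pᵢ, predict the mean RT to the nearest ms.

555 ms

Entropy contributions −pᵢ log₂ pᵢ: 0.5211, 0.5306, 0.5292; sum H = 1.5809 bits.
RT = a + bH = 270 + 180·1.5809 = 554.56 ms.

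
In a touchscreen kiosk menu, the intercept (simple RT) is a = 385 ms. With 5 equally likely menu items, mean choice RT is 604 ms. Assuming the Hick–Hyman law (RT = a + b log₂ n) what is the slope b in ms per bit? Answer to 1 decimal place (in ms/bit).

b = (604 − 385) / log₂(5) = 219 / 2.3219 = 94.318 ms/bit.

94.3 ms/bit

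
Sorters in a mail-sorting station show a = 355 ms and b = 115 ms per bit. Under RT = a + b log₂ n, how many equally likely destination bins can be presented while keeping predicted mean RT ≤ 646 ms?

5

115·log₂ n ≤ 646 − 355 = 291, giving log₂ n ≤ 2.5304 and n ≤ 5.777. The largest whole number is 5.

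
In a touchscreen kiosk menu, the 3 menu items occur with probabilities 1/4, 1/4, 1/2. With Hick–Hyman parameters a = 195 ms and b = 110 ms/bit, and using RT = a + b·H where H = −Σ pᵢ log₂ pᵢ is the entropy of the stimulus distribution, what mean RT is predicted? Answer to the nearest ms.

H = −Σ pᵢ log₂ pᵢ = 0.25·2 + 0.25·2 + 0.5·1 = 1.500 bits.
RT = 195 + 110 × 1.500 = 360.00 ms.

360 ms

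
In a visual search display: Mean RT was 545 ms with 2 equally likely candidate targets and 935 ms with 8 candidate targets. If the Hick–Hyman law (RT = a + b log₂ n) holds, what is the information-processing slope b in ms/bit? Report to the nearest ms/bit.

195 ms/bit

The slope on a log₂ axis is (935 − 545) / (3 − 1) = 195 ms/bit.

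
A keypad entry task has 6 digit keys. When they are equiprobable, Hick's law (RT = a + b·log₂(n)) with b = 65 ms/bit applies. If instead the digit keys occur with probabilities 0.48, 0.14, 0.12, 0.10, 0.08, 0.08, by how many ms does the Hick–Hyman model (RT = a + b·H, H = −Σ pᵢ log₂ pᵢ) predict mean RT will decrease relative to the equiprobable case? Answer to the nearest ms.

The RT saving is b·ΔH. Equiprobable H₀ = log₂(6) = 2.5850 bits; with the given probabilities H = 2.1877 bits.
b·(H₀ − H) = 65 × (2.5850 − 2.1877) = 25.82 ms.

26 ms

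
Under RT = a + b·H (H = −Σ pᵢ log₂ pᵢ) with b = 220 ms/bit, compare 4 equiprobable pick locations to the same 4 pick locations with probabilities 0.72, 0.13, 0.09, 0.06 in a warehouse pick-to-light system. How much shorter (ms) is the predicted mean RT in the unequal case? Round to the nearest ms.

158 ms

The RT saving is b·ΔH. Equiprobable H₀ = log₂(4) = 2.0000 bits; with the given probabilities H = 1.2801 bits.
b·(H₀ − H) = 220 × (2.0000 − 1.2801) = 158.39 ms.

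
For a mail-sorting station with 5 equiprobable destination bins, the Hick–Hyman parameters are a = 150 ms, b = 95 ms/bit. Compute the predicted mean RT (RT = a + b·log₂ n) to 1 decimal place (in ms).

log₂(5) = 2.3219 bits, so RT = 150 + 95 × 2.3219 ≈ 370.583 ms.

370.6 ms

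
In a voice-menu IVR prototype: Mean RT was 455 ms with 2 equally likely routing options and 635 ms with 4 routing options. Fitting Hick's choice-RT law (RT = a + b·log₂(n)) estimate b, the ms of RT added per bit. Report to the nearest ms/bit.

The slope on a log₂ axis is (635 − 455) / (2 − 1) = 180 ms/bit.

180 ms/bit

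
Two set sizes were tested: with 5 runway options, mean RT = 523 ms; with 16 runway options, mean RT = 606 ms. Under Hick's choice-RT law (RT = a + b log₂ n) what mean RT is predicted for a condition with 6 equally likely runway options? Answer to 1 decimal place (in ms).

536.0 ms

Fit slope and intercept:
  b = (606 − 523) / (log₂ 16 − log₂ 5) = 83 / (4 − 2.3219) = 49.462 ms/bit
  a = 523 − 49.462 × 2.3219 = 408.154 ms
Then RT(6) = 408.154 + 49.462 × log₂ 6 = 408.154 + 49.462 × 2.5850 ≈ 536.010 ms.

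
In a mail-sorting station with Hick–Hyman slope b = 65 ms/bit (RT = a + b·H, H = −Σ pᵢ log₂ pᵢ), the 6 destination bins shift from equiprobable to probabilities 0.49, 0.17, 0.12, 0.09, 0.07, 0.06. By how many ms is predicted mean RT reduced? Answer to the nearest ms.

Equiprobable entropy H₀ = log₂ 6 = 2.5850 bits.
Skewed entropy H = −Σ pᵢ log₂ pᵢ = 2.1307 bits.
ΔRT = b·(H₀ − H) = 65 × 0.4543 = 29.53 ms.

30 ms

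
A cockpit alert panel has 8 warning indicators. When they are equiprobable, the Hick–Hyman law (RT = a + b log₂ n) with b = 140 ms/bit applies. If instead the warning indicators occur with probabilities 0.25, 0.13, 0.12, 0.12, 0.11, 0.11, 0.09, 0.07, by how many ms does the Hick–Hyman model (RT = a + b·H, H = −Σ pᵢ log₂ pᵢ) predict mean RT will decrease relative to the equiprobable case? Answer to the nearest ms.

14 ms

Equiprobable entropy H₀ = log₂ 8 = 3.0000 bits.
Skewed entropy H = −Σ pᵢ log₂ pᵢ = 2.8986 bits.
ΔRT = b·(H₀ − H) = 140 × 0.1014 = 14.20 ms.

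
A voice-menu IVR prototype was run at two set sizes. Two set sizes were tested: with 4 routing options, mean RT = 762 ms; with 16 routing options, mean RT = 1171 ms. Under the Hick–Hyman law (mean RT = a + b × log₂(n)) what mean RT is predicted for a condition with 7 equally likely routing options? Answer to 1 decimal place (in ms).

927.1 ms

Fit slope and intercept:
  b = (1171 − 762) / (log₂ 16 − log₂ 4) = 409 / (4 − 2) = 204.500 ms/bit
  a = 762 − 204.500 × 2 = 353.000 ms
Then RT(7) = 353.000 + 204.500 × log₂ 7 = 353.000 + 204.500 × 2.8074 ≈ 927.104 ms.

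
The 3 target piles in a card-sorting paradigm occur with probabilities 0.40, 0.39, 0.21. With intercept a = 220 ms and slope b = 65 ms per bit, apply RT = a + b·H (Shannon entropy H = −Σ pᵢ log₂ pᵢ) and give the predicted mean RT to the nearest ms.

320 ms

H = 0.40·log₂(1/0.40) + 0.39·log₂(1/0.39) + 0.21·log₂(1/0.21) = 1.5314 bits.
RT = 220 + 65 × 1.5314 = 319.54 ms.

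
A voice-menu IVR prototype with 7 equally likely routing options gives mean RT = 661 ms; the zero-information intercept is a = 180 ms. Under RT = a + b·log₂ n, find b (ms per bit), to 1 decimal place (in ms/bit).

171.3 ms/bit

b = (661 − 180) / log₂(7) = 481 / 2.8074 = 171.336 ms/bit.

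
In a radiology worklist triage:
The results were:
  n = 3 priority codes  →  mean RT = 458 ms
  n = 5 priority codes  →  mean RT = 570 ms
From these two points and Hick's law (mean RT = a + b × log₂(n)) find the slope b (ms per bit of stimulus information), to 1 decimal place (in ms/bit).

b = (RT₂ − RT₁)/(log₂ n₂ − log₂ n₁) = (570 − 458)/(2.3219 − 1.5850) = 151.975 ms/bit.

152.0 ms/bit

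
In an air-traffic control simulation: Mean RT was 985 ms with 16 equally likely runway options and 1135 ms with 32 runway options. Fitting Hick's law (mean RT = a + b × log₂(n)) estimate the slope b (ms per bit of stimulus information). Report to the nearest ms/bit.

150 ms/bit

The slope on a log₂ axis is (1135 − 985) / (5 − 4) = 150 ms/bit.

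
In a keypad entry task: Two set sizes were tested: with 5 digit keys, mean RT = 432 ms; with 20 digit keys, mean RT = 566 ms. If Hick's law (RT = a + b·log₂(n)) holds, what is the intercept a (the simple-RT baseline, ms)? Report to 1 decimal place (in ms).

b = (RT₂ − RT₁)/(log₂ n₂ − log₂ n₁) = (566 − 432)/(4.3219 − 2.3219) = 67.000 ms/bit.
a = RT₁ − b·log₂ n₁ = 432 − 67.000 × 2.3219 = 276.431 ms.

276.4 ms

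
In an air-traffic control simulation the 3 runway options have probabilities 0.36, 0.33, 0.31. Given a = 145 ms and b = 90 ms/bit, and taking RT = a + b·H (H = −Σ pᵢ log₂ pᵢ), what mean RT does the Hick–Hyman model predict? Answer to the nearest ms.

Entropy contributions −pᵢ log₂ pᵢ: 0.5306, 0.5278, 0.5238; sum H = 1.5822 bits.
RT = a + bH = 145 + 90·1.5822 = 287.40 ms.

287 ms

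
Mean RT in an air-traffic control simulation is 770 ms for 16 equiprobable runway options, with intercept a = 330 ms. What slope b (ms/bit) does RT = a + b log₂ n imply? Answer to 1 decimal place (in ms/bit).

110.0 ms/bit

b = (770 − 330) / log₂(16) = 440 / 4 = 110.000 ms/bit.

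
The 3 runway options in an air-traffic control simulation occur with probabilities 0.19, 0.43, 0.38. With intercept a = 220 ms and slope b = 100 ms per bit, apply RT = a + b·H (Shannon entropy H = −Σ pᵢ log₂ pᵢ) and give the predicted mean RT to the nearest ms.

371 ms

Entropy contributions −pᵢ log₂ pᵢ: 0.4552, 0.5236, 0.5305; sum H = 1.5092 bits.
RT = a + bH = 220 + 100·1.5092 = 370.92 ms.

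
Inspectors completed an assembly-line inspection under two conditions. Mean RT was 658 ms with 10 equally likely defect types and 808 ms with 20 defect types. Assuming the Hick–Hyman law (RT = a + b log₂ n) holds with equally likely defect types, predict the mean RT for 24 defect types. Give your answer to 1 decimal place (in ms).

847.5 ms

RT is linear in log₂ n, so two points fix the line:
  b = (808 − 658) / (log₂ 20 − log₂ 10) = 150 / (4.3219 − 3.3219) = 150.000 ms/bit
  a = 658 − 150.000 × 3.3219 = 159.711 ms
Then RT(24) = 159.711 + 150.000 × log₂ 24 = 159.711 + 150.000 × 4.5850 ≈ 847.455 ms.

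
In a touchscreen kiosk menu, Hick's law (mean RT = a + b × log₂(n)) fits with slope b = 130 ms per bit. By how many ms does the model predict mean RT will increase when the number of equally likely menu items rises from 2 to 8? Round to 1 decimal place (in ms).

260.0 ms

ΔRT = (a + b log₂ n₂) − (a + b log₂ n₁) = b·(log₂ n₂ − log₂ n₁).
log₂(8) − log₂(2) = log₂(8/2) = log₂(4) = 2.
ΔRT = 130 × 2.0000 = 260.000 ms.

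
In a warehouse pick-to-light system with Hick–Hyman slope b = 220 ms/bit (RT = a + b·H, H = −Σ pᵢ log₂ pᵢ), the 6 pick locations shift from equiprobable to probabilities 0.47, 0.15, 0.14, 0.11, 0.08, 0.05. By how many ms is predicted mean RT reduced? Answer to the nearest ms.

Equiprobable entropy H₀ = log₂ 6 = 2.5850 bits.
Skewed entropy H = −Σ pᵢ log₂ pᵢ = 2.1775 bits.
ΔRT = b·(H₀ − H) = 220 × 0.4075 = 89.64 ms.

90 ms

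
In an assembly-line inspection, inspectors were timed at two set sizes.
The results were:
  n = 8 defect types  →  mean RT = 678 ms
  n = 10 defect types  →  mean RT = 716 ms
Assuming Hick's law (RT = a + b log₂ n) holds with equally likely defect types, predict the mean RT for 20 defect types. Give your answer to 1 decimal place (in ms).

834.0 ms

With log₂ n on the abscissa the relation is linear; from the two conditions:
  b = (716 − 678) / (log₂ 10 − log₂ 8) = 38 / (3.3219 − 3) = 118.039 ms/bit
  a = 678 − 118.039 × 3 = 323.884 ms
Then RT(20) = 323.884 + 118.039 × log₂ 20 = 323.884 + 118.039 × 4.3219 ≈ 834.039 ms.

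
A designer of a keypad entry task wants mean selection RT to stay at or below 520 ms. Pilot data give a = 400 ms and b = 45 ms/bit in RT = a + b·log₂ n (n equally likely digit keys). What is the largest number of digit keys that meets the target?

6

Set 400 + 45·log₂ n ≤ 520 → log₂ n ≤ (520 − 400)/45 = 2.6667.
So n ≤ 2^2.6667 = 6.350; the largest integer n is 6.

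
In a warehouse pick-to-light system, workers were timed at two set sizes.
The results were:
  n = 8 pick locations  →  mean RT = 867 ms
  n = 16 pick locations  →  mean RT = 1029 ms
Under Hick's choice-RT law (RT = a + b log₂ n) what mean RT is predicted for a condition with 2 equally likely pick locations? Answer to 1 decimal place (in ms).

543.0 ms

RT is linear in log₂ n, so two points fix the line:
  b = (1029 − 867) / (log₂ 16 − log₂ 8) = 162 / (4 − 3) = 162.000 ms/bit
  a = 867 − 162.000 × 3 = 381.000 ms
Then RT(2) = 381.000 + 162.000 × log₂ 2 = 381.000 + 162.000 × 1 ≈ 543.000 ms.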